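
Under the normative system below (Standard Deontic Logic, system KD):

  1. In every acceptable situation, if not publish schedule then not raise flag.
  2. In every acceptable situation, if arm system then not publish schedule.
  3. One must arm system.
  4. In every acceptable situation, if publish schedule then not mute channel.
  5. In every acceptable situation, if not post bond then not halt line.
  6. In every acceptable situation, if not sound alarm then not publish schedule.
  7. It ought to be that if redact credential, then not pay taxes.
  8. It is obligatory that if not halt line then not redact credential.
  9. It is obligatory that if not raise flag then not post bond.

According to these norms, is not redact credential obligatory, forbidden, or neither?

Obligatory

Premise 3 gives O(arm_system).
Applying K to premise 2 (O(arm_system → ¬publish_schedule)) and O(arm_system) yields O(¬publish_schedule).
With premise 1, O(¬publish_schedule → ¬raise_flag), the K-axiom yields O(¬raise_flag).
Applying K to premise 9 (O(¬raise_flag → ¬post_bond)) and O(¬raise_flag) yields O(¬post_bond).
Applying K to premise 5 (O(¬post_bond → ¬halt_line)) and O(¬post_bond) yields O(¬halt_line).
Premise 8 is O(¬halt_line → ¬redact_credential); since O(¬halt_line), deontic closure gives O(¬redact_credential).
Premises 4, 6, 7 do not contribute to this derivation.
Hence ¬redact_credential is obligatory.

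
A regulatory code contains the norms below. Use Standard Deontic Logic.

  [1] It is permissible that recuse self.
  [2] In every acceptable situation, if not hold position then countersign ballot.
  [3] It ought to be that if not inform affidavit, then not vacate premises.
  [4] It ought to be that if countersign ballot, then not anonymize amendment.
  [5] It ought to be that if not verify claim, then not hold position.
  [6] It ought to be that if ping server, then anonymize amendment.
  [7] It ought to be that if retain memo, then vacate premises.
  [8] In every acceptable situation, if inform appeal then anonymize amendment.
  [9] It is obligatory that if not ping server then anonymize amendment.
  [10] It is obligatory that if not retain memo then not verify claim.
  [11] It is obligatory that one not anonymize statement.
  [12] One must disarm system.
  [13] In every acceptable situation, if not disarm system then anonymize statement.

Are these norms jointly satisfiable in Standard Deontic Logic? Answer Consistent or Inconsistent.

Premise 13 is O(¬disarm_system → anonymize_statement), but O(¬disarm_system) is not derivable from the premises, so it does not yield O(anonymize_statement).
So O(anonymize_statement) is not derivable, and the apparent clash with O(¬anonymize_statement) does not arise.
A world satisfying every obligation exists (e.g. anonymize_amendment=true, anonymize_statement=false, countersign_ballot=false, disarm_system=true, hold_position=true, inform_affidavit=true, inform_appeal=false, ping_server=false, recuse_self=false, retain_memo=true, vacate_premises=true, verify_claim=true); no atom is both obligatory and forbidden, so the set is consistent.

Consistent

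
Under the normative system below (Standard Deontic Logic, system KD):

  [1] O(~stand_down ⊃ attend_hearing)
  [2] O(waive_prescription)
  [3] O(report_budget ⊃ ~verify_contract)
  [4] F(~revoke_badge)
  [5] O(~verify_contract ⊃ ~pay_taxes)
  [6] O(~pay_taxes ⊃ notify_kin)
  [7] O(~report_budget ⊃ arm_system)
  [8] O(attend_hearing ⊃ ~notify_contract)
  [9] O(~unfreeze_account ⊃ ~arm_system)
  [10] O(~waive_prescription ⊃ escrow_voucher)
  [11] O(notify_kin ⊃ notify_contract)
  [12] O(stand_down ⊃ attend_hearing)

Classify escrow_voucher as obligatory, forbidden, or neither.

Premise 10 is O(~waive_prescription ⊃ escrow_voucher), but O(~waive_prescription) is not derivable from the premises, so it does not yield O(escrow_voucher).
No premise or chain of K-axiom applications forces O(escrow_voucher), and none forces O(~escrow_voucher). So escrow_voucher is neither obligatory nor forbidden under these norms.

Neither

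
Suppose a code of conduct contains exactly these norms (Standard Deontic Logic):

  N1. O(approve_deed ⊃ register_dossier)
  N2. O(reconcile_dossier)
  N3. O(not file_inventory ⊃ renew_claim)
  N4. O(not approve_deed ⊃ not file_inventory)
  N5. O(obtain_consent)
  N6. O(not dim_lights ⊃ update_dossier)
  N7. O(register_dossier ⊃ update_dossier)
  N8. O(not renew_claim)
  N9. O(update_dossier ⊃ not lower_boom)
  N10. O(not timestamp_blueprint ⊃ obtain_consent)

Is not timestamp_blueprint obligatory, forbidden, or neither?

Neither

Premise 10 is O(not timestamp_blueprint ⊃ obtain_consent); even if O(obtain_consent) held, inferring O(not timestamp_blueprint) would be affirming the consequent — invalid.
No premise or chain of K-axiom applications forces O(not timestamp_blueprint), and none forces O(timestamp_blueprint). So not timestamp_blueprint is neither obligatory nor forbidden under these norms.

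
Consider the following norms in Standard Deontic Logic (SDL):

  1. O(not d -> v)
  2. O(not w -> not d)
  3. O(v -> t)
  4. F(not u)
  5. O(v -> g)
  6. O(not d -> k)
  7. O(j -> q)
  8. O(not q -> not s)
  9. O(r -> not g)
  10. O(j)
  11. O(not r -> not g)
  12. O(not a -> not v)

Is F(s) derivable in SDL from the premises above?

Premise 8 is O(not q -> not s), but O(not q) is not derivable from the premises, so it does not yield O(not s).
No other premise forces O(not s). An ideal world satisfying every premise can still have s true, so F(s) is not derivable.

No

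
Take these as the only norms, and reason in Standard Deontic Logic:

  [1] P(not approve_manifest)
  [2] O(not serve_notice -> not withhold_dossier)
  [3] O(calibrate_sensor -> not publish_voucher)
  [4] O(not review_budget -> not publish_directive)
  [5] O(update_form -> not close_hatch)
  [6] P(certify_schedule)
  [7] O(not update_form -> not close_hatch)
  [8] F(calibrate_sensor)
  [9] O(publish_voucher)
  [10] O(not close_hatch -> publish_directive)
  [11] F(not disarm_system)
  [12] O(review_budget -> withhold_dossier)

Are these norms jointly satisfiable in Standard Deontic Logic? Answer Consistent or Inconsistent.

Premise 3 is O(calibrate_sensor -> not publish_voucher), but O(calibrate_sensor) is not derivable from the premises, so it does not yield O(not publish_voucher).
So O(not publish_voucher) is not derivable, and the apparent clash with O(publish_voucher) does not arise.
A world satisfying every obligation exists (e.g. approve_manifest=false, calibrate_sensor=false, certify_schedule=false, close_hatch=false, disarm_system=true, publish_directive=true, publish_voucher=true, review_budget=true, serve_notice=true, update_form=false, withhold_dossier=true); no atom is both obligatory and forbidden, so the set is consistent.

Consistent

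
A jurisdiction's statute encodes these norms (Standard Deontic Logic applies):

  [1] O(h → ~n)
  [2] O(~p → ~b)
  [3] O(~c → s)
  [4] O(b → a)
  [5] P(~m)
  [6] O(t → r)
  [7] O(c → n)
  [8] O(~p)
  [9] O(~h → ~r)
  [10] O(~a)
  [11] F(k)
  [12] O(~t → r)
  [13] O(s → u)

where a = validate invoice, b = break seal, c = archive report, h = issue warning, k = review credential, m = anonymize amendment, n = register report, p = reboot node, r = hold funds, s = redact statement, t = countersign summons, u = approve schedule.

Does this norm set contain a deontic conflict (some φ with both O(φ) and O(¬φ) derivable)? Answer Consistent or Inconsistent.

Consistent

Premise 4 is O(b → a), but O(b) is not derivable from the premises, so it does not yield O(a).
So O(a) is not derivable, and the apparent clash with O(~a) does not arise.
A world satisfying every obligation exists (e.g. a=false, b=false, c=false, h=true, k=false, m=false, n=false, p=false, r=true, s=true, t=false, u=true); no atom is both obligatory and forbidden, so the set is consistent.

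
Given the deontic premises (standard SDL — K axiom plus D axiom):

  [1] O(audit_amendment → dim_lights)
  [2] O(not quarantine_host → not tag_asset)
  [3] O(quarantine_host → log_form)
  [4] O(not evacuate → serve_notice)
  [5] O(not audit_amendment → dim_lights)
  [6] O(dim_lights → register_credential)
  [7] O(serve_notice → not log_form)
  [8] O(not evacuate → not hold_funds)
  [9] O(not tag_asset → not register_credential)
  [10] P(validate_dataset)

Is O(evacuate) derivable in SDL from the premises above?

Yes

By case analysis on audit_amendment: premise 1 gives O(audit_amendment → dim_lights) and premise 5 gives O(not audit_amendment → dim_lights), so O(dim_lights) either way.
Premise 6 is O(dim_lights → register_credential); since O(dim_lights), deontic closure gives O(register_credential).
Premise 9, O(not tag_asset → not register_credential), contraposes to O(register_credential → tag_asset); with O(register_credential) we get O(tag_asset).
Premise 2, O(not quarantine_host → not tag_asset), contraposes to O(tag_asset → quarantine_host); with O(tag_asset) we get O(quarantine_host).
Applying K to premise 3 (O(quarantine_host → log_form)) and O(quarantine_host) yields O(log_form).
Premise 7, O(serve_notice → not log_form), contraposes to O(log_form → not serve_notice); with O(log_form) we get O(not serve_notice).
Premise 4, O(not evacuate → serve_notice), contraposes to O(not serve_notice → evacuate); with O(not serve_notice) we get O(evacuate).
Premises 8, 10 do not contribute to this derivation.
So O(evacuate) follows.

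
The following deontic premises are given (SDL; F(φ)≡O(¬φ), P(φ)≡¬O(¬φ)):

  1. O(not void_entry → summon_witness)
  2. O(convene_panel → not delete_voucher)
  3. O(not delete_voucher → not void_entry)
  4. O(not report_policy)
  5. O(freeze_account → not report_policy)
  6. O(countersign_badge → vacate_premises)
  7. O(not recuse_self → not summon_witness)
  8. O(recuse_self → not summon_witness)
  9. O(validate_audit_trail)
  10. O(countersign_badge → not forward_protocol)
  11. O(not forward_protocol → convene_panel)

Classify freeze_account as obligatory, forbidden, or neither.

Neither

Premise 5 is O(freeze_account → not report_policy); even if O(not report_policy) held, inferring O(freeze_account) would be affirming the consequent — invalid.
No premise or chain of K-axiom applications forces O(freeze_account), and none forces O(not freeze_account). So freeze_account is neither obligatory nor forbidden under these norms.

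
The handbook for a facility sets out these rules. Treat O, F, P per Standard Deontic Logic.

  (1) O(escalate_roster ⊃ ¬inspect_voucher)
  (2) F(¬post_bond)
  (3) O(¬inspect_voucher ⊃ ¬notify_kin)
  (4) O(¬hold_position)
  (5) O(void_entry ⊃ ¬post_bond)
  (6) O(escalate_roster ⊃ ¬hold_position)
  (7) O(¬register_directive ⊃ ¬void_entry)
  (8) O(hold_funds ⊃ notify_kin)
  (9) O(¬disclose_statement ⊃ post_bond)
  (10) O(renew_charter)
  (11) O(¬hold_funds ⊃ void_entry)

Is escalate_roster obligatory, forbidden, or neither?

F(¬post_bond) at premise 2 means O(post_bond).
Premise 5 is O(void_entry ⊃ ¬post_bond); contrapositively O(post_bond ⊃ ¬void_entry). Since O(post_bond) holds, K gives O(¬void_entry).
Premise 11 is O(¬hold_funds ⊃ void_entry); contrapositively O(¬void_entry ⊃ hold_funds). Since O(¬void_entry) holds, K gives O(hold_funds).
Applying K to premise 8 (O(hold_funds ⊃ notify_kin)) and O(hold_funds) yields O(notify_kin).
Premise 3, O(¬inspect_voucher ⊃ ¬notify_kin), contraposes to O(notify_kin ⊃ inspect_voucher); with O(notify_kin) we get O(inspect_voucher).
Premise 1, O(escalate_roster ⊃ ¬inspect_voucher), contraposes to O(inspect_voucher ⊃ ¬escalate_roster); with O(inspect_voucher) we get O(¬escalate_roster).
Premises 4, 6, 7, 9, 10 do not contribute to this derivation.
Thus O(¬escalate_roster), which is F(escalate_roster): escalate_roster is forbidden.

Forbidden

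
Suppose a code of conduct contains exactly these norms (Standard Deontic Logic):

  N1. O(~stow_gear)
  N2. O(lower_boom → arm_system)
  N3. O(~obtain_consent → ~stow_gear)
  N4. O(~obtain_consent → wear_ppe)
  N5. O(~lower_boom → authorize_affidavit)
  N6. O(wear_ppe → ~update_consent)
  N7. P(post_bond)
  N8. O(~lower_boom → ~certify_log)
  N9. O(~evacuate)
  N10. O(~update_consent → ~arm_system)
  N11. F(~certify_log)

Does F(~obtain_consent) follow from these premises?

Yes

F(~certify_log) at premise 11 means O(certify_log).
Premise 8, O(~lower_boom → ~certify_log), contraposes to O(certify_log → lower_boom); with O(certify_log) we get O(lower_boom).
From O(lower_boom) and premise 2, O(lower_boom → arm_system), we obtain O(arm_system).
Premise 10 is O(~update_consent → ~arm_system); contrapositively O(arm_system → update_consent). Since O(arm_system) holds, K gives O(update_consent).
The contrapositive of premise 6 (O(wear_ppe → ~update_consent)) is O(update_consent → ~wear_ppe), and O(update_consent) is already established, so O(~wear_ppe).
Premise 4, O(~obtain_consent → wear_ppe), contraposes to O(~wear_ppe → obtain_consent); with O(~wear_ppe) we get O(obtain_consent).
Premises 1, 3, 5, 7, 9 do not contribute to this derivation.
So O(obtain_consent) holds, i.e. F(~obtain_consent). The claim follows.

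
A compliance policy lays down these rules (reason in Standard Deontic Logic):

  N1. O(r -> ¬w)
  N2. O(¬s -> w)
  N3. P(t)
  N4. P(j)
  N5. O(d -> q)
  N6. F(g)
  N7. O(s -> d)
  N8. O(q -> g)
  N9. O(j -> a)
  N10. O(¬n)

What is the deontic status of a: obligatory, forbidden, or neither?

Neither

Premise 9 is O(j -> a), but O(j) is not derivable from the premises (the permission P(j) asserts only ¬O(¬j), not O(j)), so it does not yield O(a).
No premise or chain of K-axiom applications forces O(a), and none forces O(¬a). So a is neither obligatory nor forbidden under these norms.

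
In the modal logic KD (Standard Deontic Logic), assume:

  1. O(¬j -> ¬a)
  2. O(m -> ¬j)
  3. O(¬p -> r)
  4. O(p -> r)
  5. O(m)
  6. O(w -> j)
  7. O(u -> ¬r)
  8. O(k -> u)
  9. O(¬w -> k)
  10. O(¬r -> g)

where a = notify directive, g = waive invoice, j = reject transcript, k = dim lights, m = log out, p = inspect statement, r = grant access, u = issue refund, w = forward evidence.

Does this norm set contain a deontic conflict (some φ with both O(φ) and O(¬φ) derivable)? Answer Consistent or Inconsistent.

Inconsistent

By case analysis on ¬p: premise 3 gives O(¬p -> r) and premise 4 gives O(p -> r), so O(r) either way.
The contrapositive of premise 7 (O(u -> ¬r)) is O(r -> ¬u), and O(r) is already established, so O(¬u).
Premise 8, O(k -> u), contraposes to O(¬u -> ¬k); with O(¬u) we get O(¬k).
Premise 9, O(¬w -> k), contraposes to O(¬k -> w); with O(¬k) we get O(w).
From O(w) and premise 6, O(w -> j), we obtain O(j).
Premise 2 is O(m -> ¬j); contrapositively O(j -> ¬m). Since O(j) holds, K gives O(¬m).
But premise 5 directly asserts O(m).
We now have both O(¬m) and O(m) — m is simultaneously obligatory and forbidden, violating the D-axiom.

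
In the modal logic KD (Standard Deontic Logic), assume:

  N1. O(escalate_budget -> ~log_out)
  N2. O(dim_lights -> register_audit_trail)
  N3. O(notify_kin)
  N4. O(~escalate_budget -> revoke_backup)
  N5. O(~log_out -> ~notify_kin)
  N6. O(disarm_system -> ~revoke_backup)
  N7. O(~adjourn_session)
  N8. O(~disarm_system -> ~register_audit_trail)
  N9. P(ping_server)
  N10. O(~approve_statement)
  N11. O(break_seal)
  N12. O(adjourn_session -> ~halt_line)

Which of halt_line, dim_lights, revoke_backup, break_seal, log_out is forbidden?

dim_lights

Premise 3 gives O(notify_kin).
Premise 5, O(~log_out -> ~notify_kin), contraposes to O(notify_kin -> log_out); with O(notify_kin) we get O(log_out).
Premise 1, O(escalate_budget -> ~log_out), contraposes to O(log_out -> ~escalate_budget); with O(log_out) we get O(~escalate_budget).
With premise 4, O(~escalate_budget -> revoke_backup), the K-axiom yields O(revoke_backup).
Premise 6 is O(disarm_system -> ~revoke_backup); contrapositively O(revoke_backup -> ~disarm_system). Since O(revoke_backup) holds, K gives O(~disarm_system).
From O(~disarm_system) and premise 8, O(~disarm_system -> ~register_audit_trail), we obtain O(~register_audit_trail).
The contrapositive of premise 2 (O(dim_lights -> register_audit_trail)) is O(~register_audit_trail -> ~dim_lights), and O(~register_audit_trail) is already established, so O(~dim_lights).
So O(~dim_lights) holds, i.e. dim_lights is forbidden. None of the other listed options is forbidden under the premises.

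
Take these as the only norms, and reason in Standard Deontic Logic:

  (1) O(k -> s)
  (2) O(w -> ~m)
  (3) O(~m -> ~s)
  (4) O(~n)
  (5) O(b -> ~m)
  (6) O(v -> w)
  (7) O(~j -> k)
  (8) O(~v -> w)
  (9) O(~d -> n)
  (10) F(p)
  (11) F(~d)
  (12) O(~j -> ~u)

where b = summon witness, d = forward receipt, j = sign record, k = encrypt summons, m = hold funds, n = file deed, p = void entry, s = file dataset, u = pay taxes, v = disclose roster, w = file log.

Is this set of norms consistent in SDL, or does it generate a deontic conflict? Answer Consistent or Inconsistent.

Consistent

Premise 9 is O(~d -> n), but O(~d) is not derivable from the premises, so it does not yield O(n).
So O(n) is not derivable, and the apparent clash with O(~n) does not arise.
A world satisfying every obligation exists (e.g. b=false, d=true, j=true, k=false, m=false, n=false, p=false, s=false, u=false, v=false, w=true); no atom is both obligatory and forbidden, so the set is consistent.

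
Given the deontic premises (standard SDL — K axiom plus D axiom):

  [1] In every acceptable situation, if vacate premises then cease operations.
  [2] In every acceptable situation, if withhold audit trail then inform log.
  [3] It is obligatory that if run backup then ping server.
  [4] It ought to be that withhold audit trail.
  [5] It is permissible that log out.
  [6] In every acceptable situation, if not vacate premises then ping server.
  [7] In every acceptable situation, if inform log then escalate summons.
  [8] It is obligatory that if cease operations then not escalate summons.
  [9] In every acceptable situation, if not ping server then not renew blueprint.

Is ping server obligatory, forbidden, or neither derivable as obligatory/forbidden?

From premise 4 we have O(withhold_audit_trail).
Premise 2 is O(withhold_audit_trail → inform_log); since O(withhold_audit_trail), deontic closure gives O(inform_log).
Applying K to premise 7 (O(inform_log → escalate_summons)) and O(inform_log) yields O(escalate_summons).
Premise 8 is O(cease_operations → ¬escalate_summons); contrapositively O(escalate_summons → ¬cease_operations). Since O(escalate_summons) holds, K gives O(¬cease_operations).
The contrapositive of premise 1 (O(vacate_premises → cease_operations)) is O(¬cease_operations → ¬vacate_premises), and O(¬cease_operations) is already established, so O(¬vacate_premises).
With premise 6, O(¬vacate_premises → ping_server), the K-axiom yields O(ping_server).
Premises 3, 5, 9 do not contribute to this derivation.
Hence ping_server is obligatory.

Obligatory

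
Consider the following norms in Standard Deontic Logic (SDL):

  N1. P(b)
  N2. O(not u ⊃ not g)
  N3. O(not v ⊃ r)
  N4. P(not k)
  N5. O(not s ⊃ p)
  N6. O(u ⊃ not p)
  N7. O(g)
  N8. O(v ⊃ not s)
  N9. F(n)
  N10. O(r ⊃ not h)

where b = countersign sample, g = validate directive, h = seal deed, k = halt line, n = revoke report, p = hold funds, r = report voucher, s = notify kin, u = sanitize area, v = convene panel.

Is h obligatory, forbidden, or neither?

Premise 7 gives O(g).
Premise 2, O(not u ⊃ not g), contraposes to O(g ⊃ u); with O(g) we get O(u).
With premise 6, O(u ⊃ not p), the K-axiom yields O(not p).
The contrapositive of premise 5 (O(not s ⊃ p)) is O(not p ⊃ s), and O(not p) is already established, so O(s).
Premise 8 is O(v ⊃ not s); contrapositively O(s ⊃ not v). Since O(s) holds, K gives O(not v).
Premise 3 is O(not v ⊃ r); since O(not v), deontic closure gives O(r).
With premise 10, O(r ⊃ not h), the K-axiom yields O(not h).
Premises 1, 4, 9 do not contribute to this derivation.
Thus O(not h), which is F(h): h is forbidden.

Forbidden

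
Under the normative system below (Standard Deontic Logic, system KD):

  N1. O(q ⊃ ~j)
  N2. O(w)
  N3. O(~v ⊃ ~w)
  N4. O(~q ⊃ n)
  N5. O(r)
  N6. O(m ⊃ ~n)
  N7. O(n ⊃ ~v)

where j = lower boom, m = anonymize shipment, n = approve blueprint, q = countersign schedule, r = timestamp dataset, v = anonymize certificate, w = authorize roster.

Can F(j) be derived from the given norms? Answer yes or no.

Yes

From premise 2 we have O(w).
Premise 3, O(~v ⊃ ~w), contraposes to O(w ⊃ v); with O(w) we get O(v).
Premise 7, O(n ⊃ ~v), contraposes to O(v ⊃ ~n); with O(v) we get O(~n).
Premise 4 is O(~q ⊃ n); contrapositively O(~n ⊃ q). Since O(~n) holds, K gives O(q).
From O(q) and premise 1, O(q ⊃ ~j), we obtain O(~j).
Premises 5, 6 do not contribute to this derivation.
So O(~j) holds, i.e. F(j). The claim follows.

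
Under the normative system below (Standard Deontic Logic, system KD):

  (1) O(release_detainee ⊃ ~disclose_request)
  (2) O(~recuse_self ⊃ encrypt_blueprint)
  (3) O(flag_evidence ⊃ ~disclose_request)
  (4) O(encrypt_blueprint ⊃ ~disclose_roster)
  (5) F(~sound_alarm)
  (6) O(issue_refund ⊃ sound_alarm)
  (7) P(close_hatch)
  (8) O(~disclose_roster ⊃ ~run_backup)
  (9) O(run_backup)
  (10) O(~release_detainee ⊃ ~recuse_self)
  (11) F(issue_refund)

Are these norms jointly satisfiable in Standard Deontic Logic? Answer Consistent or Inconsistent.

Consistent

Premise 6 is O(issue_refund ⊃ sound_alarm); even if O(sound_alarm) held, inferring O(issue_refund) would be affirming the consequent — invalid.
So O(issue_refund) is not derivable, and the apparent clash with O(~issue_refund) does not arise.
A world satisfying every obligation exists (e.g. close_hatch=false, disclose_request=false, disclose_roster=true, encrypt_blueprint=false, flag_evidence=false, issue_refund=false, recuse_self=true, release_detainee=true, run_backup=true, sound_alarm=true); no atom is both obligatory and forbidden, so the set is consistent.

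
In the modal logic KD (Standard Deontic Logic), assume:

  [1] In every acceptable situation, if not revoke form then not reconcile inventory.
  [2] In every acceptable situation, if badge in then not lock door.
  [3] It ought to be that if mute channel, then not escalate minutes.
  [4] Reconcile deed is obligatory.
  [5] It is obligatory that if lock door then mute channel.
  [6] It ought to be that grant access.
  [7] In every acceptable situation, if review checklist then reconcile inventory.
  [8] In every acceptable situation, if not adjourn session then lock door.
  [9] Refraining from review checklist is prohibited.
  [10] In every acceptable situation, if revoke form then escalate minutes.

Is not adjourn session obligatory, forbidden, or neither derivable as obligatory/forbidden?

Forbidden

Premise 9, F(¬review_checklist), is equivalent to O(review_checklist).
Premise 7 is O(review_checklist → reconcile_inventory); since O(review_checklist), deontic closure gives O(reconcile_inventory).
The contrapositive of premise 1 (O(¬revoke_form → ¬reconcile_inventory)) is O(reconcile_inventory → revoke_form), and O(reconcile_inventory) is already established, so O(revoke_form).
With premise 10, O(revoke_form → escalate_minutes), the K-axiom yields O(escalate_minutes).
Premise 3, O(mute_channel → ¬escalate_minutes), contraposes to O(escalate_minutes → ¬mute_channel); with O(escalate_minutes) we get O(¬mute_channel).
Premise 5 is O(lock_door → mute_channel); contrapositively O(¬mute_channel → ¬lock_door). Since O(¬mute_channel) holds, K gives O(¬lock_door).
Premise 8 is O(¬adjourn_session → lock_door); contrapositively O(¬lock_door → adjourn_session). Since O(¬lock_door) holds, K gives O(adjourn_session).
Premises 2, 4, 6 do not contribute to this derivation.
Thus O(adjourn_session), which is F(¬adjourn_session): ¬adjourn_session is forbidden.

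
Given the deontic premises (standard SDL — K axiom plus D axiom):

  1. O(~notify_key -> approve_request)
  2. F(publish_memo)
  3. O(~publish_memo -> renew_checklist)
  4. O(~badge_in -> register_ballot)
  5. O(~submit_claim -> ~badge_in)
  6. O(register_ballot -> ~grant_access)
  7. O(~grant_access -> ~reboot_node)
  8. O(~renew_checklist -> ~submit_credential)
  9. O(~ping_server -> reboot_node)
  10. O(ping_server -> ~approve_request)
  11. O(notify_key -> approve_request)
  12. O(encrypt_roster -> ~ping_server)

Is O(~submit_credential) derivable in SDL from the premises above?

No

Premise 8 is O(~renew_checklist -> ~submit_credential), but O(~renew_checklist) is not derivable from the premises, so it does not yield O(~submit_credential).
No other premise forces O(~submit_credential). An ideal world satisfying every premise can still have ~submit_credential false, so O(~submit_credential) is not derivable.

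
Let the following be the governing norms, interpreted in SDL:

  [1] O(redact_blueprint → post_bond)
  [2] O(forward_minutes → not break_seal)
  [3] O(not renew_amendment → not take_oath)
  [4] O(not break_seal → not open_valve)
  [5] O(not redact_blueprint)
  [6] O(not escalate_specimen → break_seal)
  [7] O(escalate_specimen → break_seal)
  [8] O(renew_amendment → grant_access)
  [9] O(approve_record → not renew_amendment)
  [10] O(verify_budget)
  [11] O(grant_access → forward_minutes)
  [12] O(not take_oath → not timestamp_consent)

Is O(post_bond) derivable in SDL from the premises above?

Premise 1 is O(redact_blueprint → post_bond), but O(redact_blueprint) is not derivable from the premises, so it does not yield O(post_bond).
No other premise forces O(post_bond). An ideal world satisfying every premise can still have post_bond false, so O(post_bond) is not derivable.

No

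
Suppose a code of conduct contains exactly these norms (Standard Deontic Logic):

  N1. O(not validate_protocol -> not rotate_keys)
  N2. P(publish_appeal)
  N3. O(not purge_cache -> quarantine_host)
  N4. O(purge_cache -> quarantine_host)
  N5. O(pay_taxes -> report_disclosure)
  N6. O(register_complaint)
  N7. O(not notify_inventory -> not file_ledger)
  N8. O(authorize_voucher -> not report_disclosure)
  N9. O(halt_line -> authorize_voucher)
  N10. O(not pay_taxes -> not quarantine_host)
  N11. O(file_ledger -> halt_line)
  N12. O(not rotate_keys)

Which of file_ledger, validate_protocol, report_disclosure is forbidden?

Premises 3 and 4 are O(not purge_cache -> quarantine_host) and O(purge_cache -> quarantine_host); every ideal world satisfies not purge_cache or purge_cache, so in either case quarantine_host holds — hence O(quarantine_host).
Premise 10, O(not pay_taxes -> not quarantine_host), contraposes to O(quarantine_host -> pay_taxes); with O(quarantine_host) we get O(pay_taxes).
Premise 5 is O(pay_taxes -> report_disclosure); since O(pay_taxes), deontic closure gives O(report_disclosure).
The contrapositive of premise 8 (O(authorize_voucher -> not report_disclosure)) is O(report_disclosure -> not authorize_voucher), and O(report_disclosure) is already established, so O(not authorize_voucher).
The contrapositive of premise 9 (O(halt_line -> authorize_voucher)) is O(not authorize_voucher -> not halt_line), and O(not authorize_voucher) is already established, so O(not halt_line).
Premise 11 is O(file_ledger -> halt_line); contrapositively O(not halt_line -> not file_ledger). Since O(not halt_line) holds, K gives O(not file_ledger).
So O(not file_ledger) holds, i.e. file_ledger is forbidden. None of the other listed options is forbidden under the premises.

file_ledger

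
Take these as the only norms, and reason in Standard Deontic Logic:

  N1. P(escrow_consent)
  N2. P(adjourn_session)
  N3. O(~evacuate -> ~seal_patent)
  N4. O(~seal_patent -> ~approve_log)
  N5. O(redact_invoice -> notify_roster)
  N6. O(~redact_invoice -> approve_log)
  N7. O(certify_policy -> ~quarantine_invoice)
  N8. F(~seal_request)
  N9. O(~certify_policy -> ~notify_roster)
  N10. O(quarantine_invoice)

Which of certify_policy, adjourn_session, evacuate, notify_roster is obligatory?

evacuate

From premise 10 we have O(quarantine_invoice).
The contrapositive of premise 7 (O(certify_policy -> ~quarantine_invoice)) is O(quarantine_invoice -> ~certify_policy), and O(quarantine_invoice) is already established, so O(~certify_policy).
From O(~certify_policy) and premise 9, O(~certify_policy -> ~notify_roster), we obtain O(~notify_roster).
Premise 5 is O(redact_invoice -> notify_roster); contrapositively O(~notify_roster -> ~redact_invoice). Since O(~notify_roster) holds, K gives O(~redact_invoice).
Applying K to premise 6 (O(~redact_invoice -> approve_log)) and O(~redact_invoice) yields O(approve_log).
Premise 4, O(~seal_patent -> ~approve_log), contraposes to O(approve_log -> seal_patent); with O(approve_log) we get O(seal_patent).
The contrapositive of premise 3 (O(~evacuate -> ~seal_patent)) is O(seal_patent -> evacuate), and O(seal_patent) is already established, so O(evacuate).
So O(evacuate) holds — evacuate is obligatory. None of the other listed options is made obligatory by any chain of premises.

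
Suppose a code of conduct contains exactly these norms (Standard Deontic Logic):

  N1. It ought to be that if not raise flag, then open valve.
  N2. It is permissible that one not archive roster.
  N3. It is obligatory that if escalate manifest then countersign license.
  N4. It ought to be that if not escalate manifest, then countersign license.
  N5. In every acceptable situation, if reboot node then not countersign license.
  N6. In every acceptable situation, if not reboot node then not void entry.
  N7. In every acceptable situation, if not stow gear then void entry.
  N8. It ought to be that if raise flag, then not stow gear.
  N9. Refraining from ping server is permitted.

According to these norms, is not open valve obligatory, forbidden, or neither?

Premises 3 and 4 are O(escalate_manifest → countersign_license) and O(¬escalate_manifest → countersign_license); every ideal world satisfies escalate_manifest or ¬escalate_manifest, so in either case countersign_license holds — hence O(countersign_license).
Premise 5, O(reboot_node → ¬countersign_license), contraposes to O(countersign_license → ¬reboot_node); with O(countersign_license) we get O(¬reboot_node).
Premise 6 is O(¬reboot_node → ¬void_entry); since O(¬reboot_node), deontic closure gives O(¬void_entry).
The contrapositive of premise 7 (O(¬stow_gear → void_entry)) is O(¬void_entry → stow_gear), and O(¬void_entry) is already established, so O(stow_gear).
Premise 8 is O(raise_flag → ¬stow_gear); contrapositively O(stow_gear → ¬raise_flag). Since O(stow_gear) holds, K gives O(¬raise_flag).
Applying K to premise 1 (O(¬raise_flag → open_valve)) and O(¬raise_flag) yields O(open_valve).
Premises 2, 9 do not contribute to this derivation.
Thus O(open_valve), which is F(¬open_valve): ¬open_valve is forbidden.

Forbidden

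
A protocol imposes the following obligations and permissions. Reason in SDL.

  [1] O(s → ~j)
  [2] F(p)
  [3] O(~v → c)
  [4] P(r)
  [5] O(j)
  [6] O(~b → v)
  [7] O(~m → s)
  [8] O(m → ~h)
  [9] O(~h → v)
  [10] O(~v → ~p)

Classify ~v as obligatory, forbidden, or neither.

Premise 5 states O(j) outright.
Premise 1 is O(s → ~j); contrapositively O(j → ~s). Since O(j) holds, K gives O(~s).
Premise 7, O(~m → s), contraposes to O(~s → m); with O(~s) we get O(m).
With premise 8, O(m → ~h), the K-axiom yields O(~h).
From O(~h) and premise 9, O(~h → v), we obtain O(v).
Premises 2, 3, 4, 6, 10 do not contribute to this derivation.
Thus O(v), which is F(~v): ~v is forbidden.

Forbidden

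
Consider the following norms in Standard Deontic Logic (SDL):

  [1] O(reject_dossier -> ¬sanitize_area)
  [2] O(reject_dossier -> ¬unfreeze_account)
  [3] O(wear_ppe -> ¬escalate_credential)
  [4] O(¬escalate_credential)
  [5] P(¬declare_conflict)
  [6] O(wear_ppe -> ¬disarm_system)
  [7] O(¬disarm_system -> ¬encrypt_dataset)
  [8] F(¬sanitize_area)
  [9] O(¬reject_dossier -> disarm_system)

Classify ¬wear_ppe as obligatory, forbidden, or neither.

F(¬sanitize_area) at premise 8 means O(sanitize_area).
Premise 1 is O(reject_dossier -> ¬sanitize_area); contrapositively O(sanitize_area -> ¬reject_dossier). Since O(sanitize_area) holds, K gives O(¬reject_dossier).
With premise 9, O(¬reject_dossier -> disarm_system), the K-axiom yields O(disarm_system).
Premise 6 is O(wear_ppe -> ¬disarm_system); contrapositively O(disarm_system -> ¬wear_ppe). Since O(disarm_system) holds, K gives O(¬wear_ppe).
Premises 2, 3, 4, 5, 7 do not contribute to this derivation.
Hence ¬wear_ppe is obligatory.

Obligatory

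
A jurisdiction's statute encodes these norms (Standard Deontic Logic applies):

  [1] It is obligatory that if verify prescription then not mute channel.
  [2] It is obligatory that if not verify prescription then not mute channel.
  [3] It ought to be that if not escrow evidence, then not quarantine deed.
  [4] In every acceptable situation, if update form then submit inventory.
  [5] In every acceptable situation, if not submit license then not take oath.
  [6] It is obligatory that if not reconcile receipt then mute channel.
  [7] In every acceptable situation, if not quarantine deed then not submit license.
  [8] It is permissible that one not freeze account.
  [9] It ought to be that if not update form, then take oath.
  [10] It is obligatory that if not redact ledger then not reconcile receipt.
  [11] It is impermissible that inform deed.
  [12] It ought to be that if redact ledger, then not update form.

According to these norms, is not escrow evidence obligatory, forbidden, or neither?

By case analysis on verify_prescription: premise 1 gives O(verify_prescription → ¬mute_channel) and premise 2 gives O(¬verify_prescription → ¬mute_channel), so O(¬mute_channel) either way.
The contrapositive of premise 6 (O(¬reconcile_receipt → mute_channel)) is O(¬mute_channel → reconcile_receipt), and O(¬mute_channel) is already established, so O(reconcile_receipt).
The contrapositive of premise 10 (O(¬redact_ledger → ¬reconcile_receipt)) is O(reconcile_receipt → redact_ledger), and O(reconcile_receipt) is already established, so O(redact_ledger).
Applying K to premise 12 (O(redact_ledger → ¬update_form)) and O(redact_ledger) yields O(¬update_form).
Applying K to premise 9 (O(¬update_form → take_oath)) and O(¬update_form) yields O(take_oath).
Premise 5 is O(¬submit_license → ¬take_oath); contrapositively O(take_oath → submit_license). Since O(take_oath) holds, K gives O(submit_license).
Premise 7, O(¬quarantine_deed → ¬submit_license), contraposes to O(submit_license → quarantine_deed); with O(submit_license) we get O(quarantine_deed).
Premise 3 is O(¬escrow_evidence → ¬quarantine_deed); contrapositively O(quarantine_deed → escrow_evidence). Since O(quarantine_deed) holds, K gives O(escrow_evidence).
Premises 4, 8, 11 do not contribute to this derivation.
Thus O(escrow_evidence), which is F(¬escrow_evidence): ¬escrow_evidence is forbidden.

Forbidden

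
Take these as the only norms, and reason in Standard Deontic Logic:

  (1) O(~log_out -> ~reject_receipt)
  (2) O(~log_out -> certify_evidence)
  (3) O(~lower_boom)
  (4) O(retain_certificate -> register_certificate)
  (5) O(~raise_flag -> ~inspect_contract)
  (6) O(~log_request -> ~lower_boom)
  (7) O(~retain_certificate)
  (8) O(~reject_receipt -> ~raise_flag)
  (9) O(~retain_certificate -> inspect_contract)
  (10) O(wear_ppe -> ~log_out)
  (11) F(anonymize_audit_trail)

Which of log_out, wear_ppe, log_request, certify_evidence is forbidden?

wear_ppe

Premise 7 states O(~retain_certificate) outright.
Applying K to premise 9 (O(~retain_certificate -> inspect_contract)) and O(~retain_certificate) yields O(inspect_contract).
Premise 5, O(~raise_flag -> ~inspect_contract), contraposes to O(inspect_contract -> raise_flag); with O(inspect_contract) we get O(raise_flag).
Premise 8 is O(~reject_receipt -> ~raise_flag); contrapositively O(raise_flag -> reject_receipt). Since O(raise_flag) holds, K gives O(reject_receipt).
Premise 1, O(~log_out -> ~reject_receipt), contraposes to O(reject_receipt -> log_out); with O(reject_receipt) we get O(log_out).
Premise 10 is O(wear_ppe -> ~log_out); contrapositively O(log_out -> ~wear_ppe). Since O(log_out) holds, K gives O(~wear_ppe).
So O(~wear_ppe) holds, i.e. wear_ppe is forbidden. None of the other listed options is forbidden under the premises.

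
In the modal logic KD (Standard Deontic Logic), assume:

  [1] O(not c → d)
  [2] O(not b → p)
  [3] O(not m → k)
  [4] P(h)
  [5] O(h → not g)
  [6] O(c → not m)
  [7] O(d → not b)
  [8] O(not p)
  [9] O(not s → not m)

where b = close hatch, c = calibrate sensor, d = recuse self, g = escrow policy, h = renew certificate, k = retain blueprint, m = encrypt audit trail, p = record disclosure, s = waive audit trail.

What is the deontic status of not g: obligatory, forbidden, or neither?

Premise 5 is O(h → not g), but O(h) is not derivable from the premises (the permission P(h) asserts only not O(not h), not O(h)), so it does not yield O(not g).
No premise or chain of K-axiom applications forces O(not g), and none forces O(g). So not g is neither obligatory nor forbidden under these norms.

Neither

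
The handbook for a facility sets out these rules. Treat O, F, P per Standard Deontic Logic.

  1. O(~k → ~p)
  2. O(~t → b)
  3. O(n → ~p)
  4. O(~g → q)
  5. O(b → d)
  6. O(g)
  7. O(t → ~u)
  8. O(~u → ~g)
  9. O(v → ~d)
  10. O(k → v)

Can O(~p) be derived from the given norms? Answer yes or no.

Premise 6 gives O(g).
Premise 8, O(~u → ~g), contraposes to O(g → u); with O(g) we get O(u).
Premise 7 is O(t → ~u); contrapositively O(u → ~t). Since O(u) holds, K gives O(~t).
Applying K to premise 2 (O(~t → b)) and O(~t) yields O(b).
Applying K to premise 5 (O(b → d)) and O(b) yields O(d).
Premise 9 is O(v → ~d); contrapositively O(d → ~v). Since O(d) holds, K gives O(~v).
Premise 10, O(k → v), contraposes to O(~v → ~k); with O(~v) we get O(~k).
With premise 1, O(~k → ~p), the K-axiom yields O(~p).
Premises 3, 4 do not contribute to this derivation.
So O(~p) follows.

Yes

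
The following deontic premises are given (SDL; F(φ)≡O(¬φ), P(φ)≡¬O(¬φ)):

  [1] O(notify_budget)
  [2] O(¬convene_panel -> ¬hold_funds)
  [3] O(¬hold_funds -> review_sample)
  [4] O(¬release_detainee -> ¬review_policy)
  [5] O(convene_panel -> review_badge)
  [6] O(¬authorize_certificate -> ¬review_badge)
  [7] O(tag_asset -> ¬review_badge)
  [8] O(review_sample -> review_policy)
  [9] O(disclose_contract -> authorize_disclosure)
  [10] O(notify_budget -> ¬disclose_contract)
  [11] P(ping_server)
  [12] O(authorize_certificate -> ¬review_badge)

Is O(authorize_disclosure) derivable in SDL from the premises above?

No

Premise 9 is O(disclose_contract -> authorize_disclosure), but O(disclose_contract) is not derivable from the premises, so it does not yield O(authorize_disclosure).
No other premise forces O(authorize_disclosure). An ideal world satisfying every premise can still have authorize_disclosure false, so O(authorize_disclosure) is not derivable.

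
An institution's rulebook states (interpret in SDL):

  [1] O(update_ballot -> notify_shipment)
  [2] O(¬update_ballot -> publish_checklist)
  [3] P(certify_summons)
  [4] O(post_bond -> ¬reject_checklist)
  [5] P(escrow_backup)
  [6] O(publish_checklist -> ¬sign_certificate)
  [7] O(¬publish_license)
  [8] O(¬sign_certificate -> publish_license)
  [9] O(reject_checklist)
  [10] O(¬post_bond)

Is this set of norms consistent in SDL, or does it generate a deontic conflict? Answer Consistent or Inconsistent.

Consistent

Premise 4 is O(post_bond -> ¬reject_checklist), but O(post_bond) is not derivable from the premises, so it does not yield O(¬reject_checklist).
So O(¬reject_checklist) is not derivable, and the apparent clash with O(reject_checklist) does not arise.
A world satisfying every obligation exists (e.g. certify_summons=false, escrow_backup=false, notify_shipment=true, post_bond=false, publish_checklist=false, publish_license=false, reject_checklist=true, sign_certificate=true, update_ballot=true); no atom is both obligatory and forbidden, so the set is consistent.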